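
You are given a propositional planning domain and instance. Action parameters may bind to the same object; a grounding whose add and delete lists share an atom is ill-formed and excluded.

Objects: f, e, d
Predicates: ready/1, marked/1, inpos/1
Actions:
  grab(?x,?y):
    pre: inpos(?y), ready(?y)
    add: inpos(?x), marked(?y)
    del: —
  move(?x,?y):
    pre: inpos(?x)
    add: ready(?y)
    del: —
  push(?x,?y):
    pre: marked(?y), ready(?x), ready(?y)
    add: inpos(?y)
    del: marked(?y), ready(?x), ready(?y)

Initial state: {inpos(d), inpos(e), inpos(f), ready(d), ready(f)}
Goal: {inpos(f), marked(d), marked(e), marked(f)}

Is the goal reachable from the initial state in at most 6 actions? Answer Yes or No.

1. grab(f,f)  →  {inpos(d), inpos(e), inpos(f), marked(f), ready(d), ready(f)}
2. grab(f,d)  →  {inpos(d), inpos(e), inpos(f), marked(d), marked(f), ready(d), ready(f)}
3. move(f,e)  →  {inpos(d), inpos(e), inpos(f), marked(d), marked(f), ready(d), ready(e), ready(f)}
4. grab(f,e)  →  {inpos(d), inpos(e), inpos(f), marked(d), marked(e), marked(f), ready(d), ready(e), ready(f)}
optimal plan length = 4; 4 ≤ 6

Yes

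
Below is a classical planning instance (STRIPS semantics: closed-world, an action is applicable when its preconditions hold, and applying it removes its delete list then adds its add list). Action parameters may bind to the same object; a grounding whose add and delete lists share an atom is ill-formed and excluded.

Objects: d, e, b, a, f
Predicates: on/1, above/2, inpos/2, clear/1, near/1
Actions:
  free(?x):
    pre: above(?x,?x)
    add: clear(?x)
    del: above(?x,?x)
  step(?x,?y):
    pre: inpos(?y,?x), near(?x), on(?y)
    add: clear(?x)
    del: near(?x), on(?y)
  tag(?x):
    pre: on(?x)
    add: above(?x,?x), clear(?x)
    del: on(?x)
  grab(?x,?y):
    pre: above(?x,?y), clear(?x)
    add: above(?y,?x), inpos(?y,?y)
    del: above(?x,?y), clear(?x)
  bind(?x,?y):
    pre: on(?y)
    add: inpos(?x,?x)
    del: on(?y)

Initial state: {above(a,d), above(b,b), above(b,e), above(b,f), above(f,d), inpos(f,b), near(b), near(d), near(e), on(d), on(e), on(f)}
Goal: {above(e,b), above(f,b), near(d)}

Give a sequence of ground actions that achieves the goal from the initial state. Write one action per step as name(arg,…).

free(b); grab(b,e); step(b,f); grab(b,f)

1. free(b)  →  {above(a,d), above(b,e), above(b,f), above(f,d), clear(b), inpos(f,b), near(b), near(d), near(e), on(d), on(e), on(f)}
2. grab(b,e)  →  {above(a,d), above(b,f), above(e,b), above(f,d), inpos(e,e), inpos(f,b), near(b), near(d), near(e), on(d), on(e), on(f)}
3. step(b,f)  →  {above(a,d), above(b,f), above(e,b), above(f,d), clear(b), inpos(e,e), inpos(f,b), near(d), near(e), on(d), on(e)}
4. grab(b,f)  →  {above(a,d), above(e,b), above(f,b), above(f,d), inpos(e,e), inpos(f,b), inpos(f,f), near(d), near(e), on(d), on(e)}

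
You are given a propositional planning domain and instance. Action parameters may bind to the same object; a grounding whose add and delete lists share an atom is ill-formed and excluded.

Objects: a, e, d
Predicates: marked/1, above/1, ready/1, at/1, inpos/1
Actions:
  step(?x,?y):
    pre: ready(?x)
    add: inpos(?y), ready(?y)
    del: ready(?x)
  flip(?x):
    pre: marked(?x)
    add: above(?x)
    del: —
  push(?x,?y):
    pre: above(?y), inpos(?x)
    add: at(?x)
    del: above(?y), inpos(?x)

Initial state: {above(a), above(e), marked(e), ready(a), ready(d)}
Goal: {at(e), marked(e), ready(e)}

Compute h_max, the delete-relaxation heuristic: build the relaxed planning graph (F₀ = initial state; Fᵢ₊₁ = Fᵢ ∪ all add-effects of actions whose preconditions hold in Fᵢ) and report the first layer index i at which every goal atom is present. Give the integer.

2

F0 = init (5 atoms)
F1 = F0 ∪ {inpos(a), inpos(d), inpos(e), ready(e)}  (9 atoms)
F2 = F1 ∪ {at(a), at(d), at(e)}  (12 atoms)
goal ⊆ F2  ⇒  h_max = 2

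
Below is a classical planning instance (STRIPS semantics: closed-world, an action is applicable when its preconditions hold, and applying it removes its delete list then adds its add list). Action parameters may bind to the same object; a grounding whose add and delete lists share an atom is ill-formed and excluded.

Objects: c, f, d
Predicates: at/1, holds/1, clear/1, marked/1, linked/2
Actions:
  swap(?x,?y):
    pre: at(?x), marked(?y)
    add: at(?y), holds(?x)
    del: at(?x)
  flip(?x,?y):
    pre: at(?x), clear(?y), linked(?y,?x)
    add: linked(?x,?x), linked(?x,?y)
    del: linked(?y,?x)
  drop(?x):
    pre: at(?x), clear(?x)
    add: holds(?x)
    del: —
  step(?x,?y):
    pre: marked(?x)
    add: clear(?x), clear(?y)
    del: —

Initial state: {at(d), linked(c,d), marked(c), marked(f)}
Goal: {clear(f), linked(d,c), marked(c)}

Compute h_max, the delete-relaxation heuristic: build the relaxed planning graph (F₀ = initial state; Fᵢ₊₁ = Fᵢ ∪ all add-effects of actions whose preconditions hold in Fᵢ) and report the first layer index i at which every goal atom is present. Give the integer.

F0 = init (4 atoms)
F1 = F0 ∪ {at(c), at(f), clear(c), clear(d), clear(f), holds(d)}  (10 atoms)
F2 = F1 ∪ {holds(c), holds(f), linked(d,c), linked(d,d)}  (14 atoms)
goal ⊆ F2  ⇒  h_max = 2

2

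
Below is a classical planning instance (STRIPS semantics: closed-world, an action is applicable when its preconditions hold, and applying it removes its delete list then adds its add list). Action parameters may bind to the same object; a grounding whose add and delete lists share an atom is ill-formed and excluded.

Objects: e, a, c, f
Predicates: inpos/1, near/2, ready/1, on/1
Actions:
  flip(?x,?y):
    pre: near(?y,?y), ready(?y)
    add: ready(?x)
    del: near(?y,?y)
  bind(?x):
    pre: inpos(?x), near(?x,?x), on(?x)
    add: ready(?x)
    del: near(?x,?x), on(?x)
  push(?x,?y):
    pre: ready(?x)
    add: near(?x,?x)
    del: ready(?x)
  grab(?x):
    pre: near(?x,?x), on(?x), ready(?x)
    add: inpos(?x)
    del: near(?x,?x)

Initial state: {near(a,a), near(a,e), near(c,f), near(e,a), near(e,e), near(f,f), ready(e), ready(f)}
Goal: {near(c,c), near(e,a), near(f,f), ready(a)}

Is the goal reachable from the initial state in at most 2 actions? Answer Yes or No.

No

1. flip(a,e)  →  {near(a,a), near(a,e), near(c,f), near(e,a), near(f,f), ready(a), ready(e), ready(f)}
2. flip(c,a)  →  {near(a,e), near(c,f), near(e,a), near(f,f), ready(a), ready(c), ready(e), ready(f)}
3. push(c,e)  →  {near(a,e), near(c,c), near(c,f), near(e,a), near(f,f), ready(a), ready(e), ready(f)}
optimal plan length = 3; 3 > 2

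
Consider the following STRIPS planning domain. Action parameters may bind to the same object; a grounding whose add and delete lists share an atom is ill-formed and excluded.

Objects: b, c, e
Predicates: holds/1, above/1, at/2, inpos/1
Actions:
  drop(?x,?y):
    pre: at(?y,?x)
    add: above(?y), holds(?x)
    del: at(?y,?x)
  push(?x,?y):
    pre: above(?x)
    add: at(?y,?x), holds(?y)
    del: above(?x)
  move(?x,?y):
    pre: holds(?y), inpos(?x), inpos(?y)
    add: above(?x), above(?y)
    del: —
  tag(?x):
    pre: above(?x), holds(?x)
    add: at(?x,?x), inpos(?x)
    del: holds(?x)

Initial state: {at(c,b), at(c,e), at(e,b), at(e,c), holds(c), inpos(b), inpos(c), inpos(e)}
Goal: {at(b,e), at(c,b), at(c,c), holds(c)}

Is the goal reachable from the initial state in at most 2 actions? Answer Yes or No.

No

1. move(e,c)  →  {above(c), above(e), at(c,b), at(c,e), at(e,b), at(e,c), holds(c), inpos(b), inpos(c), inpos(e)}
2. push(c,c)  →  {above(e), at(c,b), at(c,c), at(c,e), at(e,b), at(e,c), holds(c), inpos(b), inpos(c), inpos(e)}
3. push(e,b)  →  {at(b,e), at(c,b), at(c,c), at(c,e), at(e,b), at(e,c), holds(b), holds(c), inpos(b), inpos(c), inpos(e)}
optimal plan length = 3; 3 > 2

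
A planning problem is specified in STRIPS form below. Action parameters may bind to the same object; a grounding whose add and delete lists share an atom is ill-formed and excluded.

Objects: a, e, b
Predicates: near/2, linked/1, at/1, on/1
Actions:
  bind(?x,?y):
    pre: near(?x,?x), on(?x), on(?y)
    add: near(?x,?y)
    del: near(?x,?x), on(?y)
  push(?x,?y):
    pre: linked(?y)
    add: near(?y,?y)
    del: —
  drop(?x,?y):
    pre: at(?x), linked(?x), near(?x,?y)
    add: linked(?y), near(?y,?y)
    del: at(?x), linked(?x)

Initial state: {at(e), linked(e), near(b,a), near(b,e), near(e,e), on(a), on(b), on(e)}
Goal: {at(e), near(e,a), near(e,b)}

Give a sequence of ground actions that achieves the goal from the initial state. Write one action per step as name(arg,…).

bind(e,a); push(a,e); bind(e,b)

1. bind(e,a)  →  {at(e), linked(e), near(b,a), near(b,e), near(e,a), on(b), on(e)}
2. push(a,e)  →  {at(e), linked(e), near(b,a), near(b,e), near(e,a), near(e,e), on(b), on(e)}
3. bind(e,b)  →  {at(e), linked(e), near(b,a), near(b,e), near(e,a), near(e,b), on(e)}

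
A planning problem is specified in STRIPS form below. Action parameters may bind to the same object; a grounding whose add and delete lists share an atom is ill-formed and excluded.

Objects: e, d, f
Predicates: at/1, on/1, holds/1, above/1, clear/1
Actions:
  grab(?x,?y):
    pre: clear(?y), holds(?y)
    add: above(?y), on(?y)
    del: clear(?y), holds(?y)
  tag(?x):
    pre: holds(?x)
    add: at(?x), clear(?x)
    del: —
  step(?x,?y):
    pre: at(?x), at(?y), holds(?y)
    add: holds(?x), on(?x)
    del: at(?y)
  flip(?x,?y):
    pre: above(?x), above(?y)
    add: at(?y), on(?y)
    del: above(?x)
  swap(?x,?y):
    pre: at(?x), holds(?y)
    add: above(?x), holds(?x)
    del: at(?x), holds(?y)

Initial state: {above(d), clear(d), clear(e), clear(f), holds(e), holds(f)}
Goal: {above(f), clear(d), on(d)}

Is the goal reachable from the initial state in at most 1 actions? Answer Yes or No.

1. grab(e,f)  →  {above(d), above(f), clear(d), clear(e), holds(e), on(f)}
2. flip(d,d)  →  {above(f), at(d), clear(d), clear(e), holds(e), on(d), on(f)}
optimal plan length = 2; 2 > 1

No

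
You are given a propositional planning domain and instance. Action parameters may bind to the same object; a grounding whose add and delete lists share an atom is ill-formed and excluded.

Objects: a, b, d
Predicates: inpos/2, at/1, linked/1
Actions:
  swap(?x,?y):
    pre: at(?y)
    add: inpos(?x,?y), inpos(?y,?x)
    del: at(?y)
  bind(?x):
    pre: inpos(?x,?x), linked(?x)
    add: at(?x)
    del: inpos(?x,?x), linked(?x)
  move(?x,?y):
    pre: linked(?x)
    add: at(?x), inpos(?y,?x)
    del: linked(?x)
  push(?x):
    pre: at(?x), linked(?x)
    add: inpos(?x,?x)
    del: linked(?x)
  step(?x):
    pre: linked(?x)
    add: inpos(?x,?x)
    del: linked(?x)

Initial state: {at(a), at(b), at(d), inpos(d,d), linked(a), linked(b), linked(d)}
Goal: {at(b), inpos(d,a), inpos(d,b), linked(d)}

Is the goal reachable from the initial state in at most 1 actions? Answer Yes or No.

1. swap(a,d)  →  {at(a), at(b), inpos(a,d), inpos(d,a), inpos(d,d), linked(a), linked(b), linked(d)}
2. move(b,d)  →  {at(a), at(b), inpos(a,d), inpos(d,a), inpos(d,b), inpos(d,d), linked(a), linked(d)}
optimal plan length = 2; 2 > 1

No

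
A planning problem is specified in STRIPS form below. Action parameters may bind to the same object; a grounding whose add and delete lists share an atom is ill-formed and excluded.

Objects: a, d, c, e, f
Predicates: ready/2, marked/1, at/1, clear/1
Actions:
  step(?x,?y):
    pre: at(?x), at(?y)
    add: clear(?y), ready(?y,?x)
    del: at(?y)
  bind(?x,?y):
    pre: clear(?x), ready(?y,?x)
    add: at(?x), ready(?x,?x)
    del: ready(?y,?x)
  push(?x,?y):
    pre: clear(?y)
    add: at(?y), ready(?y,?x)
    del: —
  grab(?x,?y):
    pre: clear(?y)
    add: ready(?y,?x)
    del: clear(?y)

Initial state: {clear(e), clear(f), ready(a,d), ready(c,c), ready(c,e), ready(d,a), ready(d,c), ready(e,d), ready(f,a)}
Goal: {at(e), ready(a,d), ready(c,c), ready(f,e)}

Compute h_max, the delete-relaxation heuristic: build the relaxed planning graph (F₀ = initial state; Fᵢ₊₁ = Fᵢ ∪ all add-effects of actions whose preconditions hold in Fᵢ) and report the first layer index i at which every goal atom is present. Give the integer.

F0 = init (9 atoms)
F1 = F0 ∪ {at(e), at(f), ready(e,a), ready(e,c), ready(e,e), ready(e,f), ready(f,c), ready(f,d), ready(f,e), ready(f,f)}  (19 atoms)
goal ⊆ F1  ⇒  h_max = 1

1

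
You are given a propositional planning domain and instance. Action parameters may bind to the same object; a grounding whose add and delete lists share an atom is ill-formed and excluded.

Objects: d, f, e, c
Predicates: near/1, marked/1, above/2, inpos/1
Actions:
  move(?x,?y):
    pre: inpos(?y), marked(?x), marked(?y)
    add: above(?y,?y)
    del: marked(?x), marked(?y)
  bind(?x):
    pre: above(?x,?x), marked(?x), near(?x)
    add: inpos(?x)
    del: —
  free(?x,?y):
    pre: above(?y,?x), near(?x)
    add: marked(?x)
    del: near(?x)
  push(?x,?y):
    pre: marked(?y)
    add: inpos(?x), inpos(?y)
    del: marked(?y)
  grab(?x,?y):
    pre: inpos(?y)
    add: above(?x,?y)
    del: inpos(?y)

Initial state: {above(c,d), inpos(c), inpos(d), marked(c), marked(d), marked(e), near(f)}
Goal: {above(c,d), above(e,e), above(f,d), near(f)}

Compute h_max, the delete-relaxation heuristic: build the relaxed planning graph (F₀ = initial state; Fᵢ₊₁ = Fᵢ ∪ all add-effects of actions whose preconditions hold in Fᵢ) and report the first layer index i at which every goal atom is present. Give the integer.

F0 = init (7 atoms)
F1 = F0 ∪ {above(c,c), above(d,c), above(d,d), above(e,c), above(e,d), above(f,c), above(f,d), inpos(e), inpos(f)}  (16 atoms)
F2 = F1 ∪ {above(c,e), above(c,f), above(d,e), above(d,f), above(e,e), above(e,f), above(f,e), above(f,f)}  (24 atoms)
goal ⊆ F2  ⇒  h_max = 2

2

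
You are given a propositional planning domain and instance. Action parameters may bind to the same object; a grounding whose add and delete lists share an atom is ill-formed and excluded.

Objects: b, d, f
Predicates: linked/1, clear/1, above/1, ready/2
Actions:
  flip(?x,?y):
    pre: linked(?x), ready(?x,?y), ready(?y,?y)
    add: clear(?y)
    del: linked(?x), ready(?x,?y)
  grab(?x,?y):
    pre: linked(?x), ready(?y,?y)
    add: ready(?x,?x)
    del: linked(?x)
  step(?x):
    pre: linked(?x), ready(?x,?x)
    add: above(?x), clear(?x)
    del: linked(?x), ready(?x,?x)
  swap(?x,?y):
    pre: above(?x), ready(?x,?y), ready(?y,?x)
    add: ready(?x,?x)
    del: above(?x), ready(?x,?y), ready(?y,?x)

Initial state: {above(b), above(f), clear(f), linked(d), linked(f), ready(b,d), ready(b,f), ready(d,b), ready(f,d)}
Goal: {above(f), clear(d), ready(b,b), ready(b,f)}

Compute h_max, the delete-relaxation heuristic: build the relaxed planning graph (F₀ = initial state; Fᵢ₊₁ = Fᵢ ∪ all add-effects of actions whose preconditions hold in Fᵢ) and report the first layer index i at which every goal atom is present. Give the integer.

F0 = init (9 atoms)
F1 = F0 ∪ {ready(b,b)}  (10 atoms)
F2 = F1 ∪ {clear(b), ready(d,d), ready(f,f)}  (13 atoms)
F3 = F2 ∪ {above(d), clear(d)}  (15 atoms)
goal ⊆ F3  ⇒  h_max = 3

3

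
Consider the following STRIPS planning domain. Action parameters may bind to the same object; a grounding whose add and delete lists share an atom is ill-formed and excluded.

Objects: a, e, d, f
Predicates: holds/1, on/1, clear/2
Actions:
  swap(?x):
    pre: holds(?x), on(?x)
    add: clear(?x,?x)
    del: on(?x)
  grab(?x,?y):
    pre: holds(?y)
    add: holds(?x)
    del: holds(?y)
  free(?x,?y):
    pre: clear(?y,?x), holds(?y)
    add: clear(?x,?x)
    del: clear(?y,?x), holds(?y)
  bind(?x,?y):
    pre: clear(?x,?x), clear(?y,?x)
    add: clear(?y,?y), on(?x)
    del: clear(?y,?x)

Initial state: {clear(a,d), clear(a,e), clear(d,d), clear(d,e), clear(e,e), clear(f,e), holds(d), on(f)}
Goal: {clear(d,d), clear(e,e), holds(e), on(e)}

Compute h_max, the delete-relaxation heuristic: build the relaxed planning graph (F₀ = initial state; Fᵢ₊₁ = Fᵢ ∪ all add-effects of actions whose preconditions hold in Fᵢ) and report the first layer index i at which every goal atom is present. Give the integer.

1

F0 = init (8 atoms)
F1 = F0 ∪ {clear(a,a), clear(f,f), holds(a), holds(e), holds(f), on(d), on(e)}  (15 atoms)
goal ⊆ F1  ⇒  h_max = 1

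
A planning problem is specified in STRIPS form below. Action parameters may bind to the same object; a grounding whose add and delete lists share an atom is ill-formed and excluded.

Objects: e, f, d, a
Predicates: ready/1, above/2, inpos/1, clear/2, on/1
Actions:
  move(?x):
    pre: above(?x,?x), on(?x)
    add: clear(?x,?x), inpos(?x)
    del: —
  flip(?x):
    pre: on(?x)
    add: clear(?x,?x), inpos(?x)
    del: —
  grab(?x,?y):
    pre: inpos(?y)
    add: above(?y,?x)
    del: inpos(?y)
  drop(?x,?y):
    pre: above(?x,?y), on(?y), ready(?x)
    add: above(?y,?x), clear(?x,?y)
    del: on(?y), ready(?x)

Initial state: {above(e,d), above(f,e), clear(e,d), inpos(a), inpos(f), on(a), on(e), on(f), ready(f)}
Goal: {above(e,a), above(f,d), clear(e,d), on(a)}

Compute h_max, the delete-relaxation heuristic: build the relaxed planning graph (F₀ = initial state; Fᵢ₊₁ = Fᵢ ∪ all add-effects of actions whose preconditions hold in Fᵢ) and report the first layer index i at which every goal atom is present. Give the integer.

2

F0 = init (9 atoms)
F1 = F0 ∪ {above(a,a), above(a,d), above(a,e), above(a,f), above(e,f), above(f,a), above(f,d), above(f,f), clear(a,a), clear(e,e), clear(f,e), clear(f,f), inpos(e)}  (22 atoms)
F2 = F1 ∪ {above(e,a), above(e,e), clear(f,a)}  (25 atoms)
goal ⊆ F2  ⇒  h_max = 2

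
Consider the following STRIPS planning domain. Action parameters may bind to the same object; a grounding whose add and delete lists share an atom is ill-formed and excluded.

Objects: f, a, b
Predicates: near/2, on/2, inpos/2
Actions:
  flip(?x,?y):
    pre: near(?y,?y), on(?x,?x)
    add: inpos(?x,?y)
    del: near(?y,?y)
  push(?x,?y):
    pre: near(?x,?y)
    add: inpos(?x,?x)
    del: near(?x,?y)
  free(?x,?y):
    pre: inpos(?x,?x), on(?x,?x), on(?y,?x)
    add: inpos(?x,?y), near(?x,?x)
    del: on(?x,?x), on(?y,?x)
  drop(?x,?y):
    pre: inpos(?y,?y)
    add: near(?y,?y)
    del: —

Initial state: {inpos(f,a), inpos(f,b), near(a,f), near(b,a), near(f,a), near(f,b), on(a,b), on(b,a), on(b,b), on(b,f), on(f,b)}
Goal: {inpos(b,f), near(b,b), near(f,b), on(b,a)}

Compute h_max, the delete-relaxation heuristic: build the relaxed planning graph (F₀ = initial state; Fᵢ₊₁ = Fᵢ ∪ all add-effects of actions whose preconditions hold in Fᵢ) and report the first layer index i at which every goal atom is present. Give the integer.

2

F0 = init (11 atoms)
F1 = F0 ∪ {inpos(a,a), inpos(b,b), inpos(f,f)}  (14 atoms)
F2 = F1 ∪ {inpos(b,a), inpos(b,f), near(a,a), near(b,b), near(f,f)}  (19 atoms)
goal ⊆ F2  ⇒  h_max = 2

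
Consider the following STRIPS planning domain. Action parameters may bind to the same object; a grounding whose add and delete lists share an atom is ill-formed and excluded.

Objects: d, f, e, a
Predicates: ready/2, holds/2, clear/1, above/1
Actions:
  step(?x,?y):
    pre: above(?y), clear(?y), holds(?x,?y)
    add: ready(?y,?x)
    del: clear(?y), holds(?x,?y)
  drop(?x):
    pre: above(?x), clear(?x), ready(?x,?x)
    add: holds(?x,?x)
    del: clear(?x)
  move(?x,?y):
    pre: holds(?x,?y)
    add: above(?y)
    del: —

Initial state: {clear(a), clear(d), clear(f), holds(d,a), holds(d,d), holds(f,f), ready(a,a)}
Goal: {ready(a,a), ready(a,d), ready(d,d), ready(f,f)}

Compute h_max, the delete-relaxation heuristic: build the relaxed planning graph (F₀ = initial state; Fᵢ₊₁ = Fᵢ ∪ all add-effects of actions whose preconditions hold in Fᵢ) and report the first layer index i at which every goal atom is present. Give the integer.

2

F0 = init (7 atoms)
F1 = F0 ∪ {above(a), above(d), above(f)}  (10 atoms)
F2 = F1 ∪ {holds(a,a), ready(a,d), ready(d,d), ready(f,f)}  (14 atoms)
goal ⊆ F2  ⇒  h_max = 2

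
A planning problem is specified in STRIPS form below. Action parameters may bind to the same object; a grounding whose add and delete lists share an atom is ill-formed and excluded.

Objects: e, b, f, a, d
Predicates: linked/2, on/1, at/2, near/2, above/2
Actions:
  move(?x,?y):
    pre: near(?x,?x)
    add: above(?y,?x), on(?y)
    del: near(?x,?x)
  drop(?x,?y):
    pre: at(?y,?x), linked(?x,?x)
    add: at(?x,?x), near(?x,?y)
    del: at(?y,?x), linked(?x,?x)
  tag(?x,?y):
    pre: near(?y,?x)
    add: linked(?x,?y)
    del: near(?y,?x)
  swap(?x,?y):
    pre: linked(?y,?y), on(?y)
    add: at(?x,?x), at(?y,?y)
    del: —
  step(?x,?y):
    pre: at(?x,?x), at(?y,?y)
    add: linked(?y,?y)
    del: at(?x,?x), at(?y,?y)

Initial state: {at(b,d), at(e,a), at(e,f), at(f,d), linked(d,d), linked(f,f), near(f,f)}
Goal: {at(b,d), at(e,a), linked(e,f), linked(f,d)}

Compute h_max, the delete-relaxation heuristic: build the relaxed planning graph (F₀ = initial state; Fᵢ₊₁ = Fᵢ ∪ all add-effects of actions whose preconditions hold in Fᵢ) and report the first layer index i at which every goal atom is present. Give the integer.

2

F0 = init (7 atoms)
F1 = F0 ∪ {above(a,f), above(b,f), above(d,f), above(e,f), above(f,f), at(d,d), at(f,f), near(d,b), near(d,f), near(f,e), on(a), on(b), on(d), on(e), on(f)}  (22 atoms)
F2 = F1 ∪ {at(a,a), at(b,b), at(e,e), linked(b,d), linked(e,f), linked(f,d)}  (28 atoms)
goal ⊆ F2  ⇒  h_max = 2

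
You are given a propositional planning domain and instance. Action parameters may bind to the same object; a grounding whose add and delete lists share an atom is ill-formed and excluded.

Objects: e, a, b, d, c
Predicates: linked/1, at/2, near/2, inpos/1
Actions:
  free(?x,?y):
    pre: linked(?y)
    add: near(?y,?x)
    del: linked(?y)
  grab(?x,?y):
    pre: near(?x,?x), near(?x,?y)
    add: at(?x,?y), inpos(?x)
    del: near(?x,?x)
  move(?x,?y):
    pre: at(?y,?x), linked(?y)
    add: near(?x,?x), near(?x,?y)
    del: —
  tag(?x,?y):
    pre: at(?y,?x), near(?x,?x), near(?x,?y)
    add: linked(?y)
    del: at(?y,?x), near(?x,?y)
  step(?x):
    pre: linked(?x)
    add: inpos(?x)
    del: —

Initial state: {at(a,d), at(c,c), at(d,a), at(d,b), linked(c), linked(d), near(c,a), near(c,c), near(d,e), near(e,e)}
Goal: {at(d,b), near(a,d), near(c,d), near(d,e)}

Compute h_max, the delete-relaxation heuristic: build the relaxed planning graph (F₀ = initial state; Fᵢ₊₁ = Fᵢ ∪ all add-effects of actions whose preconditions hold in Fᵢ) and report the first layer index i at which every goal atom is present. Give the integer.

F0 = init (10 atoms)
F1 = F0 ∪ {at(c,a), at(e,e), inpos(c), inpos(d), inpos(e), near(a,a), near(a,d), near(b,b), near(b,d), near(c,b), near(c,d), near(c,e), near(d,a), near(d,b), near(d,c), near(d,d)}  (26 atoms)
goal ⊆ F1  ⇒  h_max = 1

1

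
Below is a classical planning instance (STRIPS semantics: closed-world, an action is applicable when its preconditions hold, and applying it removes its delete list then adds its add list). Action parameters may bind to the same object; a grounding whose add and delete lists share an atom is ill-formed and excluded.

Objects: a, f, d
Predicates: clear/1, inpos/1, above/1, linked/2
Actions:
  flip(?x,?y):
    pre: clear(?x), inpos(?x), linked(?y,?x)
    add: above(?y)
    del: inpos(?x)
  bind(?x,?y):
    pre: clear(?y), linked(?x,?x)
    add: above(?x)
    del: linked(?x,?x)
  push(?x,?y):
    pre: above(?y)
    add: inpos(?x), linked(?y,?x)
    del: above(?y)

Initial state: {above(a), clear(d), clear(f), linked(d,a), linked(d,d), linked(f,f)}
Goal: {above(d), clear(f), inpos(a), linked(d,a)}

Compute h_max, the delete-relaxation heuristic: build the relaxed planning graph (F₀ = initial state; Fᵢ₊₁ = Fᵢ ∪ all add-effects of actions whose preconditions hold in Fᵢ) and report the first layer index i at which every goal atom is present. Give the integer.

1

F0 = init (6 atoms)
F1 = F0 ∪ {above(d), above(f), inpos(a), inpos(d), inpos(f), linked(a,a), linked(a,d), linked(a,f)}  (14 atoms)
goal ⊆ F1  ⇒  h_max = 1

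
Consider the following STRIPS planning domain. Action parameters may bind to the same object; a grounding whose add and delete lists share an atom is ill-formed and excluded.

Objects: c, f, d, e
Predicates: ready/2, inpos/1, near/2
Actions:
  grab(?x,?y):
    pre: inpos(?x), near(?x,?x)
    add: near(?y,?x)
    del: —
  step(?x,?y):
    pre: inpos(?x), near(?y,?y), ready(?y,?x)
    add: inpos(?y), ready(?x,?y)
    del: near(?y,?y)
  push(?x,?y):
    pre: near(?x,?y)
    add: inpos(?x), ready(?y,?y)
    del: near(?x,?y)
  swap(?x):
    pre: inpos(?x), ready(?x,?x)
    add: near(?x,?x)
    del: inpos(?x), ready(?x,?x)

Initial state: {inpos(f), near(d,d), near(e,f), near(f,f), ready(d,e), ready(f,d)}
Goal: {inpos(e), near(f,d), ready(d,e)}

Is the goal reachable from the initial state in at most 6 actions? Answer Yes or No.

1. grab(f,d)  →  {inpos(f), near(d,d), near(d,f), near(e,f), near(f,f), ready(d,e), ready(f,d)}
2. push(d,f)  →  {inpos(d), inpos(f), near(d,d), near(e,f), near(f,f), ready(d,e), ready(f,d), ready(f,f)}
3. grab(d,f)  →  {inpos(d), inpos(f), near(d,d), near(e,f), near(f,d), near(f,f), ready(d,e), ready(f,d), ready(f,f)}
4. push(e,f)  →  {inpos(d), inpos(e), inpos(f), near(d,d), near(f,d), near(f,f), ready(d,e), ready(f,d), ready(f,f)}
optimal plan length = 4; 4 ≤ 6

Yes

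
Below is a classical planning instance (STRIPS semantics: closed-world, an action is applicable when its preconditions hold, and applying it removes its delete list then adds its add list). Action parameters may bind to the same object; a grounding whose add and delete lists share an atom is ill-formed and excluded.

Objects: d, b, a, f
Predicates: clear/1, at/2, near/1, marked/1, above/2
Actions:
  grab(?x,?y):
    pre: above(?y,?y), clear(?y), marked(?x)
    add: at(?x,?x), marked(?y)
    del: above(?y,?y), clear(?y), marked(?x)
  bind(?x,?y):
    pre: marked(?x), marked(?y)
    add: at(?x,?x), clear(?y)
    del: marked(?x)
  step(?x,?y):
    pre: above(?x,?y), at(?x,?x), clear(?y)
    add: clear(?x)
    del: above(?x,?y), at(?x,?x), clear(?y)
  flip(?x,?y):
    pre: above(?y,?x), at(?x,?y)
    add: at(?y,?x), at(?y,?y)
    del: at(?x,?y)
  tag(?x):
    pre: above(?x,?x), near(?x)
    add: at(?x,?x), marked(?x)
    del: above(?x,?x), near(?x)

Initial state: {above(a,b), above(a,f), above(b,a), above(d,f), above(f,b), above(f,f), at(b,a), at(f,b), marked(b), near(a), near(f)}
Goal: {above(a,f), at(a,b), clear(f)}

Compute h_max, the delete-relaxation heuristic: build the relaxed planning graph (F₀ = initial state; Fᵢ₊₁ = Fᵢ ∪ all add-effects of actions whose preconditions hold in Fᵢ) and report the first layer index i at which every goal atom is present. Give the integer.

F0 = init (11 atoms)
F1 = F0 ∪ {at(a,a), at(a,b), at(b,b), at(f,f), clear(b), marked(f)}  (17 atoms)
F2 = F1 ∪ {clear(a), clear(f)}  (19 atoms)
goal ⊆ F2  ⇒  h_max = 2

2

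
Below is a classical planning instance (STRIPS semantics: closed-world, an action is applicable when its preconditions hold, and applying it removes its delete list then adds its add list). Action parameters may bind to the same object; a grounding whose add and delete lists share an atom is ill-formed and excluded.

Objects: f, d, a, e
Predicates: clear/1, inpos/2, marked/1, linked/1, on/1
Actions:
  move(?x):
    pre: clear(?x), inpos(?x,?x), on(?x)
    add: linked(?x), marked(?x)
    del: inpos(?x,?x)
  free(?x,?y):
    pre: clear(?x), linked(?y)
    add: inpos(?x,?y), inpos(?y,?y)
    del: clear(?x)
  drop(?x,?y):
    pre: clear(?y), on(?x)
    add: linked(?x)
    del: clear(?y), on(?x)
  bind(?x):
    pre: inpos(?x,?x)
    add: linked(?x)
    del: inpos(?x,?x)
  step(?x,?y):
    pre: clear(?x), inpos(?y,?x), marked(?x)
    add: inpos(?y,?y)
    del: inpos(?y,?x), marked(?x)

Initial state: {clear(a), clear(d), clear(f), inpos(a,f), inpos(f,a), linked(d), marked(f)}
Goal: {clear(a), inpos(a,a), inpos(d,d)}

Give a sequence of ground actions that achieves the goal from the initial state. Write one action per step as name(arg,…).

free(d,d); step(f,a)

1. free(d,d)  →  {clear(a), clear(f), inpos(a,f), inpos(d,d), inpos(f,a), linked(d), marked(f)}
2. step(f,a)  →  {clear(a), clear(f), inpos(a,a), inpos(d,d), inpos(f,a), linked(d)}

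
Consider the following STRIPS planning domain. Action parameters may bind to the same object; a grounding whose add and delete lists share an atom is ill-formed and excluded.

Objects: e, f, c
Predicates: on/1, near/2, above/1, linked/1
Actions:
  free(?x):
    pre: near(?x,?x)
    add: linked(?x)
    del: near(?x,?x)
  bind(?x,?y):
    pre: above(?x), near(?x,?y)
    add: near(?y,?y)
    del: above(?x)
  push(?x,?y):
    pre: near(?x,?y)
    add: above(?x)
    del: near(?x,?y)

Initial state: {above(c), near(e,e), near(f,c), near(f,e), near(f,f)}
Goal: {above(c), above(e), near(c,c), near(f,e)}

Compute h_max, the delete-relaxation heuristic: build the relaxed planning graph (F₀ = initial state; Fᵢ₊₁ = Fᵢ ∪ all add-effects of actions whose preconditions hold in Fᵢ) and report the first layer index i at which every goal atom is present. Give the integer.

F0 = init (5 atoms)
F1 = F0 ∪ {above(e), above(f), linked(e), linked(f)}  (9 atoms)
F2 = F1 ∪ {near(c,c)}  (10 atoms)
goal ⊆ F2  ⇒  h_max = 2

2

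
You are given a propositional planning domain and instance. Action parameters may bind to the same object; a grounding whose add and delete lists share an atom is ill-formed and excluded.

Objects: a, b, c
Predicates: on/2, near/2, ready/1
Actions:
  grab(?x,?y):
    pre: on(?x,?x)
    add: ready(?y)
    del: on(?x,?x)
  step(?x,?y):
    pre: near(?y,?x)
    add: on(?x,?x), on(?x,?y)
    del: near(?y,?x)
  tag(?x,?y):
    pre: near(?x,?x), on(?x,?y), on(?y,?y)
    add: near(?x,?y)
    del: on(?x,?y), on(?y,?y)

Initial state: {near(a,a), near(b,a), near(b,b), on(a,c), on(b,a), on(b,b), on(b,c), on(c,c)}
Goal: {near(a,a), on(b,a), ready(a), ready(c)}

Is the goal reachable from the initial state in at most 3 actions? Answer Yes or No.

Yes

1. grab(b,a)  →  {near(a,a), near(b,a), near(b,b), on(a,c), on(b,a), on(b,c), on(c,c), ready(a)}
2. grab(c,c)  →  {near(a,a), near(b,a), near(b,b), on(a,c), on(b,a), on(b,c), ready(a), ready(c)}
optimal plan length = 2; 2 ≤ 3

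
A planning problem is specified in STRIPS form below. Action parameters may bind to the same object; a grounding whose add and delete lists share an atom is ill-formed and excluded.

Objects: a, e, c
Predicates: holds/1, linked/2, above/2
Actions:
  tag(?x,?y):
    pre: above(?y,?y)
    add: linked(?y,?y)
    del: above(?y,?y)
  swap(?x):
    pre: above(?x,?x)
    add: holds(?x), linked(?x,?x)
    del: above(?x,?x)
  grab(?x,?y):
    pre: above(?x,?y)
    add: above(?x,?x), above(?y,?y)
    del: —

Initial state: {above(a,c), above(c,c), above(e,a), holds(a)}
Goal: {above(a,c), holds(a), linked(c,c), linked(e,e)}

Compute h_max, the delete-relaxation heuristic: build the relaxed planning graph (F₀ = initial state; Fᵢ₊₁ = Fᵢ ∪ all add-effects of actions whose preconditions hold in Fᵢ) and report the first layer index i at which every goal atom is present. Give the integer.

F0 = init (4 atoms)
F1 = F0 ∪ {above(a,a), above(e,e), holds(c), linked(c,c)}  (8 atoms)
F2 = F1 ∪ {holds(e), linked(a,a), linked(e,e)}  (11 atoms)
goal ⊆ F2  ⇒  h_max = 2

2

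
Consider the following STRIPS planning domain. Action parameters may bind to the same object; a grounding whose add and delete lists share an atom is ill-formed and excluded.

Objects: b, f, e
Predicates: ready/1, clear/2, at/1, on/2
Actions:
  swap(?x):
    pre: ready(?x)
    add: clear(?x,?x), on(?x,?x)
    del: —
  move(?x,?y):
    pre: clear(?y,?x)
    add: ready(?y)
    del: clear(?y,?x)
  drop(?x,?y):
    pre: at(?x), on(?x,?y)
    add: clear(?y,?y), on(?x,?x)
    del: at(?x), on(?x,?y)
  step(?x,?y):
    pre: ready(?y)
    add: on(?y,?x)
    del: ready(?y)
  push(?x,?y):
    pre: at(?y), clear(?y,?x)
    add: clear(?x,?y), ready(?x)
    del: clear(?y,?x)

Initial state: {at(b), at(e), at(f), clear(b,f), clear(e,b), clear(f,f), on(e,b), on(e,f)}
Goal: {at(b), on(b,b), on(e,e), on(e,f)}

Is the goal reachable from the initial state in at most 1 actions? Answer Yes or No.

1. move(f,b)  →  {at(b), at(e), at(f), clear(e,b), clear(f,f), on(e,b), on(e,f), ready(b)}
2. swap(b)  →  {at(b), at(e), at(f), clear(b,b), clear(e,b), clear(f,f), on(b,b), on(e,b), on(e,f), ready(b)}
3. drop(e,b)  →  {at(b), at(f), clear(b,b), clear(e,b), clear(f,f), on(b,b), on(e,e), on(e,f), ready(b)}
optimal plan length = 3; 3 > 1

No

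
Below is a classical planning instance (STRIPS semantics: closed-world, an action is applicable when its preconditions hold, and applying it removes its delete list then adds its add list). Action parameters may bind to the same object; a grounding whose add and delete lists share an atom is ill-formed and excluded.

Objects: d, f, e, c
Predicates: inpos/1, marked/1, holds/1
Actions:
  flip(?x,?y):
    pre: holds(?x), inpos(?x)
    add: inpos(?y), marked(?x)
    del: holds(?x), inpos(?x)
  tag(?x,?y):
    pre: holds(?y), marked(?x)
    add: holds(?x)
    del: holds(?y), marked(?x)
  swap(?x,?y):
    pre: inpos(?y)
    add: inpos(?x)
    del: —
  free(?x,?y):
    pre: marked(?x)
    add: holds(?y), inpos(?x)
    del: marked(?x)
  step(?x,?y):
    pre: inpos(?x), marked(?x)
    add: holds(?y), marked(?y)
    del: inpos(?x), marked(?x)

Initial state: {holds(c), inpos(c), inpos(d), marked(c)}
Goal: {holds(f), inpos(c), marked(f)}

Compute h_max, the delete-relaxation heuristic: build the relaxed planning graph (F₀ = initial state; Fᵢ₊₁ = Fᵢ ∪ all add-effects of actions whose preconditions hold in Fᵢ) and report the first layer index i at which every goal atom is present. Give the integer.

1

F0 = init (4 atoms)
F1 = F0 ∪ {holds(d), holds(e), holds(f), inpos(e), inpos(f), marked(d), marked(e), marked(f)}  (12 atoms)
goal ⊆ F1  ⇒  h_max = 1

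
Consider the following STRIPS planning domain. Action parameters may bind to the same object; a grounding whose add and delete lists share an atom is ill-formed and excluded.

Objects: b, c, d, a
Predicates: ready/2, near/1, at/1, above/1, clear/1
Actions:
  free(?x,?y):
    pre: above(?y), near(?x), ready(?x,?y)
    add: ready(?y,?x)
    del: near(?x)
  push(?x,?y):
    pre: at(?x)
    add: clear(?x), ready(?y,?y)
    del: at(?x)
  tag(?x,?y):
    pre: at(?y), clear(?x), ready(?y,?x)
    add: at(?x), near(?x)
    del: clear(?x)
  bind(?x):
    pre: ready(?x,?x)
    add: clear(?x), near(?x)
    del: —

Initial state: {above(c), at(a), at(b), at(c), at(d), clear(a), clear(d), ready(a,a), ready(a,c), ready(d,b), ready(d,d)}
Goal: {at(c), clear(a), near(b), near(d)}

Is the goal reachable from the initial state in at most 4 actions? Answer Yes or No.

Yes

1. push(b,b)  →  {above(c), at(a), at(c), at(d), clear(a), clear(b), clear(d), ready(a,a), ready(a,c), ready(b,b), ready(d,b), ready(d,d)}
2. tag(b,d)  →  {above(c), at(a), at(b), at(c), at(d), clear(a), clear(d), near(b), ready(a,a), ready(a,c), ready(b,b), ready(d,b), ready(d,d)}
3. tag(d,d)  →  {above(c), at(a), at(b), at(c), at(d), clear(a), near(b), near(d), ready(a,a), ready(a,c), ready(b,b), ready(d,b), ready(d,d)}
optimal plan length = 3; 3 ≤ 4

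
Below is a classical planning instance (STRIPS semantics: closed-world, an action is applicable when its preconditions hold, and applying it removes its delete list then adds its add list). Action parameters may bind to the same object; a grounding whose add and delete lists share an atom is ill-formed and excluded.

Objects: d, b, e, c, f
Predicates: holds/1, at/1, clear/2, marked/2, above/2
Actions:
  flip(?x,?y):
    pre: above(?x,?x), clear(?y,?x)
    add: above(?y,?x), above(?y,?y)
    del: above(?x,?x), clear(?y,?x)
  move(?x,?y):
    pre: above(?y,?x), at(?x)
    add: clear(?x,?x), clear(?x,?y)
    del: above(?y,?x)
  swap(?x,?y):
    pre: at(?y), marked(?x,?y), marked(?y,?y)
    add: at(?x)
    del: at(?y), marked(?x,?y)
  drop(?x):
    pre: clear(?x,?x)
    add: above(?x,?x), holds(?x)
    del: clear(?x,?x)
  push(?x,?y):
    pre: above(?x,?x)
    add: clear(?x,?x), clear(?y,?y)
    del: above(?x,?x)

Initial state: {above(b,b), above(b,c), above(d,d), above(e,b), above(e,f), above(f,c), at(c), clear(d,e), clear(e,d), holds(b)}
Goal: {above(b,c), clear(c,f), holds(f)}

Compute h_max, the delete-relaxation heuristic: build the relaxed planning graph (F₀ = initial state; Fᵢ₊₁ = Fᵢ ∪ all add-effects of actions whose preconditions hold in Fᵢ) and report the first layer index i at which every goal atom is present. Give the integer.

F0 = init (10 atoms)
F1 = F0 ∪ {above(e,d), above(e,e), clear(b,b), clear(c,b), clear(c,c), clear(c,f), clear(d,d), clear(e,e), clear(f,f)}  (19 atoms)
F2 = F1 ∪ {above(c,b), above(c,c), above(d,e), above(f,f), holds(c), holds(d), holds(e), holds(f)}  (27 atoms)
goal ⊆ F2  ⇒  h_max = 2

2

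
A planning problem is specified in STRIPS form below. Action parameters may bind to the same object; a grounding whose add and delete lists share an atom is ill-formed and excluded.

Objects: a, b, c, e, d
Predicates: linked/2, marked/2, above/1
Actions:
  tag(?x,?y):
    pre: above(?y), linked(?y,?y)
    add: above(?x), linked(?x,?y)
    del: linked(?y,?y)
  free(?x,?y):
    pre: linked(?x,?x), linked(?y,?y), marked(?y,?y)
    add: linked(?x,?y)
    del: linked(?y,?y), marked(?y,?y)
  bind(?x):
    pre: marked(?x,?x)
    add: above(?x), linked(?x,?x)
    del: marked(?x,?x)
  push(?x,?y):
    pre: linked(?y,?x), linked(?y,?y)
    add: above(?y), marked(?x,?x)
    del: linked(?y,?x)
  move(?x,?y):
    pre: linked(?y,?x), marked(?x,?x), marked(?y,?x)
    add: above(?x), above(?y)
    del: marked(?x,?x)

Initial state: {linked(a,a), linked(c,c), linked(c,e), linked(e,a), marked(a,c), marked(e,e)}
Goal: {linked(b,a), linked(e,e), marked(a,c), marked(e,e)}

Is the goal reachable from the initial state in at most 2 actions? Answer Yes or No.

No

1. bind(e)  →  {above(e), linked(a,a), linked(c,c), linked(c,e), linked(e,a), linked(e,e), marked(a,c)}
2. push(e,c)  →  {above(c), above(e), linked(a,a), linked(c,c), linked(e,a), linked(e,e), marked(a,c), marked(e,e)}
3. tag(a,c)  →  {above(a), above(c), above(e), linked(a,a), linked(a,c), linked(e,a), linked(e,e), marked(a,c), marked(e,e)}
4. tag(b,a)  →  {above(a), above(b), above(c), above(e), linked(a,c), linked(b,a), linked(e,a), linked(e,e), marked(a,c), marked(e,e)}
optimal plan length = 4; 4 > 2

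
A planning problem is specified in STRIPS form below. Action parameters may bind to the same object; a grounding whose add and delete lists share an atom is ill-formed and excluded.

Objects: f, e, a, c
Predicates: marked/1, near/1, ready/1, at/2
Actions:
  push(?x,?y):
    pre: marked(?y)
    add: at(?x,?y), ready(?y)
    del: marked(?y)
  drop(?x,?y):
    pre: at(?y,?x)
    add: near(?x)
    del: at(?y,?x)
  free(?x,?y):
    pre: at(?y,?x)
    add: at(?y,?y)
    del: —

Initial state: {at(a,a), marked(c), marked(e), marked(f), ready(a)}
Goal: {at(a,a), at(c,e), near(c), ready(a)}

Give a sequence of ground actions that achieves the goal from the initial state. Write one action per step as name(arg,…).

1. push(f,c)  →  {at(a,a), at(f,c), marked(e), marked(f), ready(a), ready(c)}
2. push(c,e)  →  {at(a,a), at(c,e), at(f,c), marked(f), ready(a), ready(c), ready(e)}
3. drop(c,f)  →  {at(a,a), at(c,e), marked(f), near(c), ready(a), ready(c), ready(e)}

push(f,c); push(c,e); drop(c,f)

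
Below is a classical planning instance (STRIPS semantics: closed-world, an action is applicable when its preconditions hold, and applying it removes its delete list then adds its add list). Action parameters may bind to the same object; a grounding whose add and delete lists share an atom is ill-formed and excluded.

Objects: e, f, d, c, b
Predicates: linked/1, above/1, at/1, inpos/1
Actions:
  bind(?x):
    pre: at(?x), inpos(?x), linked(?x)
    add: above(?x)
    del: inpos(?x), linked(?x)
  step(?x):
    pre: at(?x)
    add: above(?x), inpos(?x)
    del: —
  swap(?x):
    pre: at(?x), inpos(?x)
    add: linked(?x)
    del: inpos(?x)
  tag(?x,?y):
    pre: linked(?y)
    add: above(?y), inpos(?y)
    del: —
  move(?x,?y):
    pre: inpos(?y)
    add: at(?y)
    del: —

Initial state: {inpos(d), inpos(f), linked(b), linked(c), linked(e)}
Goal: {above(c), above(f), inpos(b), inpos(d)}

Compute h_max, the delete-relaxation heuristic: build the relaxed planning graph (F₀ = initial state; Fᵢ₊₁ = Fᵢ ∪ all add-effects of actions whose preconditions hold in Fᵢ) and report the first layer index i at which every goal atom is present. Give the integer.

2

F0 = init (5 atoms)
F1 = F0 ∪ {above(b), above(c), above(e), at(d), at(f), inpos(b), inpos(c), inpos(e)}  (13 atoms)
F2 = F1 ∪ {above(d), above(f), at(b), at(c), at(e), linked(d), linked(f)}  (20 atoms)
goal ⊆ F2  ⇒  h_max = 2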